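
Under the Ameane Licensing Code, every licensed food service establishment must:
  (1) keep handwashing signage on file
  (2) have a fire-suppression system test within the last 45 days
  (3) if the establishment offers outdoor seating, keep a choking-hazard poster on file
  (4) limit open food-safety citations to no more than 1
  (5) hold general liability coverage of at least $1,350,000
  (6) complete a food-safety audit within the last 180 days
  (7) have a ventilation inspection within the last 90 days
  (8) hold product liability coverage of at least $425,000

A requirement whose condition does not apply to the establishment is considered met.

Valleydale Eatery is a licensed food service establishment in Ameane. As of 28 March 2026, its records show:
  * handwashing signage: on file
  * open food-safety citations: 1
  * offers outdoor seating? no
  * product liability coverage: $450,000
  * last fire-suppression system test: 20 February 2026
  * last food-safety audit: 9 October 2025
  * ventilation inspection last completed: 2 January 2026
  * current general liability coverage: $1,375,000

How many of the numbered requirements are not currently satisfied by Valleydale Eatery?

1. handwashing signage present → met
2. fire-suppression system test 36 days ago vs limit 45 → met
3. condition 'offers outdoor seating' does not hold → requirement n/a → met
4. open food-safety citations 1 ≤ 1 → met
5. general liability coverage $1,375,000 ≥ $1,350,000 → met
6. food-safety audit 170 days ago vs limit 180 → met
7. ventilation inspection 85 days ago vs limit 90 → met
8. product liability coverage $450,000 ≥ $425,000 → met
Not met: 0 of 8

0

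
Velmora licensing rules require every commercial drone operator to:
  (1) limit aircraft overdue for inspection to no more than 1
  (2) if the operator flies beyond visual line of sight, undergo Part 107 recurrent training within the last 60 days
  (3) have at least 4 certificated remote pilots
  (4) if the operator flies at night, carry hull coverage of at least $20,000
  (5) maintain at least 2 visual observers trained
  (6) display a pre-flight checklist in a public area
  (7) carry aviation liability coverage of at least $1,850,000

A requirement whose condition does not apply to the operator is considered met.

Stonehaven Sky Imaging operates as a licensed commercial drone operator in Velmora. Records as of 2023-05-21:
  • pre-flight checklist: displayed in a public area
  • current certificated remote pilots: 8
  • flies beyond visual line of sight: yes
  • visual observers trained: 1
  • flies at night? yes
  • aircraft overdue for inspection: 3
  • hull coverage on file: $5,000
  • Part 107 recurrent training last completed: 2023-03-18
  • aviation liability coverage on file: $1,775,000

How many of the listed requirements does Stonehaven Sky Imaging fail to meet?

5

1. aircraft overdue for inspection 3 > 1 → not met
2. condition 'flies beyond visual line of sight' holds; Part 107 recurrent training 64 days ago vs limit 60 → not met
3. certificated remote pilots 8 ≥ 4 → met
4. condition 'flies at night' holds; hull coverage $5,000 < $20,000 → not met
5. visual observers trained 1 < 2 → not met
6. pre-flight checklist present → met
7. aviation liability coverage $1,775,000 < $1,850,000 → not met
Not met: 5 of 7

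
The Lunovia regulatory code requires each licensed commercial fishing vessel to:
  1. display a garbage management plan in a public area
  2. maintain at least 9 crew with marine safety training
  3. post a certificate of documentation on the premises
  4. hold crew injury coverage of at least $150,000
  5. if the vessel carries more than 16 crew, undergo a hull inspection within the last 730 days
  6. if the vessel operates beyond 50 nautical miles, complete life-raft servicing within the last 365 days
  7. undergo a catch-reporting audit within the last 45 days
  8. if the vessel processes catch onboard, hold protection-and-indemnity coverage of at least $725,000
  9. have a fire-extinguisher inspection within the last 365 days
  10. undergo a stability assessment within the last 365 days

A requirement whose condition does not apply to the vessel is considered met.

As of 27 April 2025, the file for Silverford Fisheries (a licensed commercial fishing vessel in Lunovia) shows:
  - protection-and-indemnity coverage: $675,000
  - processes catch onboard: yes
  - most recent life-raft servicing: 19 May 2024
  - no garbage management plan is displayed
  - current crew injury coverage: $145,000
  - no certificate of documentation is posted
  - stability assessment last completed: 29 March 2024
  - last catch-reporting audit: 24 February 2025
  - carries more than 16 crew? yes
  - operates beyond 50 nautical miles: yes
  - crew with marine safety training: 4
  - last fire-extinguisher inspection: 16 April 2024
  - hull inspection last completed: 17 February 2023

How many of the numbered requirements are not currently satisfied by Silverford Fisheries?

9

1. garbage management plan absent → not met
2. crew with marine safety training 4 < 9 → not met
3. certificate of documentation absent → not met
4. crew injury coverage $145,000 < $150,000 → not met
5. condition 'carries more than 16 crew' holds; hull inspection 800 days ago vs limit 730 → not met
6. condition 'operates beyond 50 nautical miles' holds; life-raft servicing 343 days ago vs limit 365 → met
7. catch-reporting audit 62 days ago vs limit 45 → not met
8. condition 'processes catch onboard' holds; protection-and-indemnity coverage $675,000 < $725,000 → not met
9. fire-extinguisher inspection 376 days ago vs limit 365 → not met
10. stability assessment 394 days ago vs limit 365 → not met
Not met: 9 of 10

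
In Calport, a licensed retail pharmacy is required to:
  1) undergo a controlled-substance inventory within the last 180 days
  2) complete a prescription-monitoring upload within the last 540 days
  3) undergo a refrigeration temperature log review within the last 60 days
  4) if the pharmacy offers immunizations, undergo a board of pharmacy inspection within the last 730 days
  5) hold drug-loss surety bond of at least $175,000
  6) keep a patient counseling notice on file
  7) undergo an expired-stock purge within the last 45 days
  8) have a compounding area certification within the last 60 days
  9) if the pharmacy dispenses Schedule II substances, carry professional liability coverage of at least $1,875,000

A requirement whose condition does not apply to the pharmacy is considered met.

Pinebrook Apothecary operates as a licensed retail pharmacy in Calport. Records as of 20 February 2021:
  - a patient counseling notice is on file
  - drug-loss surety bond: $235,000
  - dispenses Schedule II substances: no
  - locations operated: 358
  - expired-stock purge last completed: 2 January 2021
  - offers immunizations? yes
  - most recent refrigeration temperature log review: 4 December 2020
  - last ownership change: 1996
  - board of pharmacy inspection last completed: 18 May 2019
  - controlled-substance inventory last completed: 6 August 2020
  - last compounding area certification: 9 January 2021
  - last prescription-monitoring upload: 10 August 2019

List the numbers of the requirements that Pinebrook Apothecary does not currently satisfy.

1. controlled-substance inventory 198 days ago vs limit 180 → not met
2. prescription-monitoring upload 560 days ago vs limit 540 → not met
3. refrigeration temperature log review 78 days ago vs limit 60 → not met
4. condition 'offers immunizations' holds; board of pharmacy inspection 644 days ago vs limit 730 → met
5. drug-loss surety bond $235,000 ≥ $175,000 → met
6. patient counseling notice present → met
7. expired-stock purge 49 days ago vs limit 45 → not met
8. compounding area certification 42 days ago vs limit 60 → met
9. condition 'dispenses Schedule II substances' does not hold → requirement n/a → met
Not met: 1, 2, 3, 7

1, 2, 3, 7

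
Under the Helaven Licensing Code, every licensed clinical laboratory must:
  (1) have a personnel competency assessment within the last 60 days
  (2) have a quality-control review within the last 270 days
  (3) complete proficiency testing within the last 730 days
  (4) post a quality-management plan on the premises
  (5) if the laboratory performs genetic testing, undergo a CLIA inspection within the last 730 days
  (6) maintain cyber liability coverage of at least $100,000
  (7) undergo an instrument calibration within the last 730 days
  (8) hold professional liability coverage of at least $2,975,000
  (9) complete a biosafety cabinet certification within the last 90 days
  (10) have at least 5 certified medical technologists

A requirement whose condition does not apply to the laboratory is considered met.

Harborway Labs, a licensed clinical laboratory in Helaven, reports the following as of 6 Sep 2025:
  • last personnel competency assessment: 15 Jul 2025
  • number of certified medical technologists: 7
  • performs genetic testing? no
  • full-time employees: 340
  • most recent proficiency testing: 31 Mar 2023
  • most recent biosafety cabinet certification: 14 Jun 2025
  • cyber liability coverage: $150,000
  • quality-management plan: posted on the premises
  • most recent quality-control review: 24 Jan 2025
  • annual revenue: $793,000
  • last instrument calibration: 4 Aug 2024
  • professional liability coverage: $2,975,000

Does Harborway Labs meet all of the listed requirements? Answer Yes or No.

No

1. personnel competency assessment 53 days ago vs limit 60 → met
2. quality-control review 225 days ago vs limit 270 → met
3. proficiency testing 890 days ago vs limit 730 → not met
4. quality-management plan present → met
5. condition 'performs genetic testing' does not hold → requirement n/a → met
6. cyber liability coverage $150,000 ≥ $100,000 → met
7. instrument calibration 398 days ago vs limit 730 → met
8. professional liability coverage $2,975,000 ≥ $2,975,000 → met
9. biosafety cabinet certification 84 days ago vs limit 90 → met
10. certified medical technologists 7 ≥ 5 → met
Not met: 3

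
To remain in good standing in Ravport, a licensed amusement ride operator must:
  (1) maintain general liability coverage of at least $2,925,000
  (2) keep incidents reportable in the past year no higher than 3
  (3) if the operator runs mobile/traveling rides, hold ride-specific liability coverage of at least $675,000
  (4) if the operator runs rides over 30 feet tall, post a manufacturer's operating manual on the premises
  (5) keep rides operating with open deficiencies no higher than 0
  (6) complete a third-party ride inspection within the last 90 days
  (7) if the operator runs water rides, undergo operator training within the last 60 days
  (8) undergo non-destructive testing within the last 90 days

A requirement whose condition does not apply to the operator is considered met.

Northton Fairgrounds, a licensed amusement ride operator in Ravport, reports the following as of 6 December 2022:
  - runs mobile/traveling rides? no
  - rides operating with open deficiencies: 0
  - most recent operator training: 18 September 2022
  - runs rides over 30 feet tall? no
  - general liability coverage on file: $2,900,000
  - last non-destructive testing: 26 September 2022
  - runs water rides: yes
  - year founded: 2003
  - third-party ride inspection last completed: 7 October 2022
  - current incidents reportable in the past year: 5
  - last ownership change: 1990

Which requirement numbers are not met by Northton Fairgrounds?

1, 2, 7

1. general liability coverage $2,900,000 < $2,925,000 → not met
2. incidents reportable in the past year 5 > 3 → not met
3. condition 'runs mobile/traveling rides' does not hold → requirement n/a → met
4. condition 'runs rides over 30 feet tall' does not hold → requirement n/a → met
5. rides operating with open deficiencies 0 ≤ 0 → met
6. third-party ride inspection 60 days ago vs limit 90 → met
7. condition 'runs water rides' holds; operator training 79 days ago vs limit 60 → not met
8. non-destructive testing 71 days ago vs limit 90 → met
Not met: 1, 2, 7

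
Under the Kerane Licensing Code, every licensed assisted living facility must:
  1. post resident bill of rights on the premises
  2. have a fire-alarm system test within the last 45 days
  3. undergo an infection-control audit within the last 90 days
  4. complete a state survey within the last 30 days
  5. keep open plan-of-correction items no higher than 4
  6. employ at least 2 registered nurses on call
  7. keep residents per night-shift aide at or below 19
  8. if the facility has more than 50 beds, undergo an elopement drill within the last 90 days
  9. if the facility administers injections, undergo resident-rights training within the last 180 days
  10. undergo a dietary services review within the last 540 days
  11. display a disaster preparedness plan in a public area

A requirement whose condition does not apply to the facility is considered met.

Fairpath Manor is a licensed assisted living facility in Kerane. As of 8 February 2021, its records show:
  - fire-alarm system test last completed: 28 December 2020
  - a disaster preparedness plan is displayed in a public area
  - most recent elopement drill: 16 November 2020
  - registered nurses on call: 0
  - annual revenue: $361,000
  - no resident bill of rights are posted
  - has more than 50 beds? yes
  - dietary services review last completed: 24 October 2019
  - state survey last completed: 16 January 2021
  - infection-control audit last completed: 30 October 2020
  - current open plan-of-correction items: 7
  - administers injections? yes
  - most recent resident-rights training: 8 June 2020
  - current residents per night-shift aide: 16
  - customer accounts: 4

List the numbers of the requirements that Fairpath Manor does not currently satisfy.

1. resident bill of rights absent → not met
2. fire-alarm system test 42 days ago vs limit 45 → met
3. infection-control audit 101 days ago vs limit 90 → not met
4. state survey 23 days ago vs limit 30 → met
5. open plan-of-correction items 7 > 4 → not met
6. registered nurses on call 0 < 2 → not met
7. residents per night-shift aide 16 ≤ 19 → met
8. condition 'has more than 50 beds' holds; elopement drill 84 days ago vs limit 90 → met
9. condition 'administers injections' holds; resident-rights training 245 days ago vs limit 180 → not met
10. dietary services review 473 days ago vs limit 540 → met
11. disaster preparedness plan present → met
Not met: 1, 3, 5, 6, 9

1, 3, 5, 6, 9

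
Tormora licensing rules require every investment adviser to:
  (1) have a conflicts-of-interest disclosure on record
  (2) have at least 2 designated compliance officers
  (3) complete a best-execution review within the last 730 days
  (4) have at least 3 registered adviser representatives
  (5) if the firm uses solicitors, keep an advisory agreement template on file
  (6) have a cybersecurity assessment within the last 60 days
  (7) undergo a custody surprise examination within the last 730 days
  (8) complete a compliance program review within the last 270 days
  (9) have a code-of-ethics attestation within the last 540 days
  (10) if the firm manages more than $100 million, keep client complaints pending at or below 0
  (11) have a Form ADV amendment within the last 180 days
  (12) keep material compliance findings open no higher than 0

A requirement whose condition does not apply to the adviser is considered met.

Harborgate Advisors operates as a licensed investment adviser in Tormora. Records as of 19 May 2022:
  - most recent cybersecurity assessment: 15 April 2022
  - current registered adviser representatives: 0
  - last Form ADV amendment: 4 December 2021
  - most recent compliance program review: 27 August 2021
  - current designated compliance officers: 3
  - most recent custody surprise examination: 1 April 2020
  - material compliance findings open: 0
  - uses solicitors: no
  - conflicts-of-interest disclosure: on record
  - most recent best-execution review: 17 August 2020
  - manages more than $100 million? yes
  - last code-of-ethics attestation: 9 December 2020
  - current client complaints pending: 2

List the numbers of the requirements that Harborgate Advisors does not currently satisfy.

1. conflicts-of-interest disclosure present → met
2. designated compliance officers 3 ≥ 2 → met
3. best-execution review 640 days ago vs limit 730 → met
4. registered adviser representatives 0 < 3 → not met
5. condition 'uses solicitors' does not hold → requirement n/a → met
6. cybersecurity assessment 34 days ago vs limit 60 → met
7. custody surprise examination 778 days ago vs limit 730 → not met
8. compliance program review 265 days ago vs limit 270 → met
9. code-of-ethics attestation 526 days ago vs limit 540 → met
10. condition 'manages more than $100 million' holds; client complaints pending 2 > 0 → not met
11. Form ADV amendment 166 days ago vs limit 180 → met
12. material compliance findings open 0 ≤ 0 → met
Not met: 4, 7, 10

4, 7, 10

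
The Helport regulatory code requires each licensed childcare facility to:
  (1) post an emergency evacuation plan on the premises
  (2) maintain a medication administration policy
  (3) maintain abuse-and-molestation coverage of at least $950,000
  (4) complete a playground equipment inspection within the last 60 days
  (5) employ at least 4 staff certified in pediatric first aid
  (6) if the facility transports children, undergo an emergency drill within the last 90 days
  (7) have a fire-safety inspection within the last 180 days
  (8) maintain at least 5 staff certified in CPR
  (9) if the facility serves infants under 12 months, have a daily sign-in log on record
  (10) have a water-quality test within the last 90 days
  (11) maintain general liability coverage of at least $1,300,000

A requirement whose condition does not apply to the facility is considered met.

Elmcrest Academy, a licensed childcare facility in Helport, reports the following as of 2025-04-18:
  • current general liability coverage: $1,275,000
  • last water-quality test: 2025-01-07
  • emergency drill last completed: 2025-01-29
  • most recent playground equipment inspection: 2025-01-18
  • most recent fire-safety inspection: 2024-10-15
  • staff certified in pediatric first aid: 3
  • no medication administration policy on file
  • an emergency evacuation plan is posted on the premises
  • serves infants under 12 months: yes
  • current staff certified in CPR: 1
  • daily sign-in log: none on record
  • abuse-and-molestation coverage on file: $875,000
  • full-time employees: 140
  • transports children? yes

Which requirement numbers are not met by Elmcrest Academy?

1. emergency evacuation plan present → met
2. medication administration policy absent → not met
3. abuse-and-molestation coverage $875,000 < $950,000 → not met
4. playground equipment inspection 90 days ago vs limit 60 → not met
5. staff certified in pediatric first aid 3 < 4 → not met
6. condition 'transports children' holds; emergency drill 79 days ago vs limit 90 → met
7. fire-safety inspection 185 days ago vs limit 180 → not met
8. staff certified in CPR 1 < 5 → not met
9. condition 'serves infants under 12 months' holds; daily sign-in log absent → not met
10. water-quality test 101 days ago vs limit 90 → not met
11. general liability coverage $1,275,000 < $1,300,000 → not met
Not met: 2, 3, 4, 5, 7, 8, 9, 10, 11

2, 3, 4, 5, 7, 8, 9, 10, 11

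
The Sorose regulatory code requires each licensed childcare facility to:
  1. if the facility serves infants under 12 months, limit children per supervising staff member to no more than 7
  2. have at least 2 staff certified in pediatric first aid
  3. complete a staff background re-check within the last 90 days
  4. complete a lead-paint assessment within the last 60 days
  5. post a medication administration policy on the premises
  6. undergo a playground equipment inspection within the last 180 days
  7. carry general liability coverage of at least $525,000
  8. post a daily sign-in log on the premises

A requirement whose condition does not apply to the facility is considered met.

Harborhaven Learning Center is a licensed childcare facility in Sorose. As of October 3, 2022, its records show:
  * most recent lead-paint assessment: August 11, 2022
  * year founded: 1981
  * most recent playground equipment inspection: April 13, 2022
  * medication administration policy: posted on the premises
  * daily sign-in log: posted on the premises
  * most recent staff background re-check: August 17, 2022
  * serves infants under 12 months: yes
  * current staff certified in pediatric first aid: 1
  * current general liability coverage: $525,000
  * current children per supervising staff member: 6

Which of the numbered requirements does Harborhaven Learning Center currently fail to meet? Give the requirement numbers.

2

1. condition 'serves infants under 12 months' holds; children per supervising staff member 6 ≤ 7 → met
2. staff certified in pediatric first aid 1 < 2 → not met
3. staff background re-check 47 days ago vs limit 90 → met
4. lead-paint assessment 53 days ago vs limit 60 → met
5. medication administration policy present → met
6. playground equipment inspection 173 days ago vs limit 180 → met
7. general liability coverage $525,000 ≥ $525,000 → met
8. daily sign-in log present → met
Not met: 2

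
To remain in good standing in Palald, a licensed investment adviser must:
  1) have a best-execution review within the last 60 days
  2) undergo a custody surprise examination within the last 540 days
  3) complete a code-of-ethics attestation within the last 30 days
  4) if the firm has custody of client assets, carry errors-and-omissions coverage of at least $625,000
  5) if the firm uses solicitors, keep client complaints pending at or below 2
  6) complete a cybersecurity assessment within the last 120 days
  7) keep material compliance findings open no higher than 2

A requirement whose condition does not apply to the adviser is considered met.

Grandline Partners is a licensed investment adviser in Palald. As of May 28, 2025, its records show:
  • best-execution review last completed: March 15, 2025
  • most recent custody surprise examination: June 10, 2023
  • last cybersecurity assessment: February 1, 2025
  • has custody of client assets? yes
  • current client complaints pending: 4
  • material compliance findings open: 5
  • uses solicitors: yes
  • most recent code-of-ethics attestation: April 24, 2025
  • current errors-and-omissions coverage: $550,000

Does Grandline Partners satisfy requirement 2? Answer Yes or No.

2. custody surprise examination 718 days ago vs limit 540 → not met

No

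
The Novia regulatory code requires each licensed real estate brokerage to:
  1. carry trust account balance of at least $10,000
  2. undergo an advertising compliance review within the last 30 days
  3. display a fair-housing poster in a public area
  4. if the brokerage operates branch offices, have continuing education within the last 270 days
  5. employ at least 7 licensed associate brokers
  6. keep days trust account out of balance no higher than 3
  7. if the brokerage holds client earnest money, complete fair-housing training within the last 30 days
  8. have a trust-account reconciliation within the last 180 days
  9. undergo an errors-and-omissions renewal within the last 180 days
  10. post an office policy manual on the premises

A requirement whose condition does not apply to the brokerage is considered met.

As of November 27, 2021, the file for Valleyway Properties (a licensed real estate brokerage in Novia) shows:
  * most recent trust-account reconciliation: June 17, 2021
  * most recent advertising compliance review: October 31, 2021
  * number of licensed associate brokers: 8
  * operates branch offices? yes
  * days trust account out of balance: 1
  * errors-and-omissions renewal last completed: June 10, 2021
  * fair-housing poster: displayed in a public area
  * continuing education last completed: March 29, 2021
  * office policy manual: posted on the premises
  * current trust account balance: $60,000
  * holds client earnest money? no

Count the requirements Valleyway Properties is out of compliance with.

1. trust account balance $60,000 ≥ $10,000 → met
2. advertising compliance review 27 days ago vs limit 30 → met
3. fair-housing poster present → met
4. condition 'operates branch offices' holds; continuing education 243 days ago vs limit 270 → met
5. licensed associate brokers 8 ≥ 7 → met
6. days trust account out of balance 1 ≤ 3 → met
7. condition 'holds client earnest money' does not hold → requirement n/a → met
8. trust-account reconciliation 163 days ago vs limit 180 → met
9. errors-and-omissions renewal 170 days ago vs limit 180 → met
10. office policy manual present → met
Not met: 0 of 10

0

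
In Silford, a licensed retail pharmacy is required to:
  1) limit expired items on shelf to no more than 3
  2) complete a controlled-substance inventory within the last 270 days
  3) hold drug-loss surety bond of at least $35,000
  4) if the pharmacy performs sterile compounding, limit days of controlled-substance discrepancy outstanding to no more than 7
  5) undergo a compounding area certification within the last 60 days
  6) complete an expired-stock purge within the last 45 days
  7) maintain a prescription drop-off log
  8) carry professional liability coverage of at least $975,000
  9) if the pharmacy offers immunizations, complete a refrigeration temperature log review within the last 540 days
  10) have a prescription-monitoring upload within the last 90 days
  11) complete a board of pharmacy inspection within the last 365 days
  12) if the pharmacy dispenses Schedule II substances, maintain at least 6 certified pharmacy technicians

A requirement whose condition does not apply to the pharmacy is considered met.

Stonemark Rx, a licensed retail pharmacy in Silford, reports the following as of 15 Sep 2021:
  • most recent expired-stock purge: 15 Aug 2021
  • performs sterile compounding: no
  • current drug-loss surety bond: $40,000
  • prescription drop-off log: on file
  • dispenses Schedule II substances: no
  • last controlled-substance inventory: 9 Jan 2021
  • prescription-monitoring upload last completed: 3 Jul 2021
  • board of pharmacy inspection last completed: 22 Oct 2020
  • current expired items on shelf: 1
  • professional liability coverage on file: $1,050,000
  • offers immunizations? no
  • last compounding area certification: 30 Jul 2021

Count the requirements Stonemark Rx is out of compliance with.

1. expired items on shelf 1 ≤ 3 → met
2. controlled-substance inventory 249 days ago vs limit 270 → met
3. drug-loss surety bond $40,000 ≥ $35,000 → met
4. condition 'performs sterile compounding' does not hold → requirement n/a → met
5. compounding area certification 47 days ago vs limit 60 → met
6. expired-stock purge 31 days ago vs limit 45 → met
7. prescription drop-off log present → met
8. professional liability coverage $1,050,000 ≥ $975,000 → met
9. condition 'offers immunizations' does not hold → requirement n/a → met
10. prescription-monitoring upload 74 days ago vs limit 90 → met
11. board of pharmacy inspection 328 days ago vs limit 365 → met
12. condition 'dispenses Schedule II substances' does not hold → requirement n/a → met
Not met: 0 of 12

0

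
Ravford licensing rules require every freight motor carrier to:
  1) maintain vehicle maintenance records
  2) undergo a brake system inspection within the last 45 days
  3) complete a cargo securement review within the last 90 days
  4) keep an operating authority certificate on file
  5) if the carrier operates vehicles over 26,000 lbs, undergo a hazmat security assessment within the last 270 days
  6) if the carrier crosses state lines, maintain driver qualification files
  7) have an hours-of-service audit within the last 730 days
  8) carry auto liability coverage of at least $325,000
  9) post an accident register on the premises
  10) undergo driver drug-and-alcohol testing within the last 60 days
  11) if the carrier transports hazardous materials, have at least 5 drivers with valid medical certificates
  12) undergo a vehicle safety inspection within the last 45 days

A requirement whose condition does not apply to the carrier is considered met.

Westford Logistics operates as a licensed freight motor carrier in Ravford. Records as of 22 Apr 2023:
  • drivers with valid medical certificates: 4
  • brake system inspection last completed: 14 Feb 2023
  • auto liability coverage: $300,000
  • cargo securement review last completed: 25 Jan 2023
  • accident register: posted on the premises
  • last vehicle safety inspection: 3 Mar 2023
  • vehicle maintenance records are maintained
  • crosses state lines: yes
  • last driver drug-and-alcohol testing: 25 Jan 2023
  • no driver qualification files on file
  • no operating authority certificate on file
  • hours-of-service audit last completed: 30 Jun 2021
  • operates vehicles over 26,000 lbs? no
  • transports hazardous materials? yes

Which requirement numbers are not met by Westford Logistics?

2, 4, 6, 8, 10, 11, 12

1. vehicle maintenance records present → met
2. brake system inspection 67 days ago vs limit 45 → not met
3. cargo securement review 87 days ago vs limit 90 → met
4. operating authority certificate absent → not met
5. condition 'operates vehicles over 26,000 lbs' does not hold → requirement n/a → met
6. condition 'crosses state lines' holds; driver qualification files absent → not met
7. hours-of-service audit 661 days ago vs limit 730 → met
8. auto liability coverage $300,000 < $325,000 → not met
9. accident register present → met
10. driver drug-and-alcohol testing 87 days ago vs limit 60 → not met
11. condition 'transports hazardous materials' holds; drivers with valid medical certificates 4 < 5 → not met
12. vehicle safety inspection 50 days ago vs limit 45 → not met
Not met: 2, 4, 6, 8, 10, 11, 12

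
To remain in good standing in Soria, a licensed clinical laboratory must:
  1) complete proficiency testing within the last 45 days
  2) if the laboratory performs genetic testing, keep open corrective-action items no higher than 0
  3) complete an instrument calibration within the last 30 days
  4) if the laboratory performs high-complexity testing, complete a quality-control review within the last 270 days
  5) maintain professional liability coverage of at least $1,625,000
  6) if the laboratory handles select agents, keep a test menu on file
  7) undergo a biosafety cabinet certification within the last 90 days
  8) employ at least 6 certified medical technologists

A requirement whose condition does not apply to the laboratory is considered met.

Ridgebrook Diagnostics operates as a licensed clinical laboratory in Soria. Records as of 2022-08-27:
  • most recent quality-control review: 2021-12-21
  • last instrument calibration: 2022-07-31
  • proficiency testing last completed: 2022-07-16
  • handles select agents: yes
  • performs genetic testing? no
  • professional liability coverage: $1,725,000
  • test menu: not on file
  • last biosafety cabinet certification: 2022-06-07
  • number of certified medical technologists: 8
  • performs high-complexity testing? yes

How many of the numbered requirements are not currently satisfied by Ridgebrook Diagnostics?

1. proficiency testing 42 days ago vs limit 45 → met
2. condition 'performs genetic testing' does not hold → requirement n/a → met
3. instrument calibration 27 days ago vs limit 30 → met
4. condition 'performs high-complexity testing' holds; quality-control review 249 days ago vs limit 270 → met
5. professional liability coverage $1,725,000 ≥ $1,625,000 → met
6. condition 'handles select agents' holds; test menu absent → not met
7. biosafety cabinet certification 81 days ago vs limit 90 → met
8. certified medical technologists 8 ≥ 6 → met
Not met: 1 of 8

1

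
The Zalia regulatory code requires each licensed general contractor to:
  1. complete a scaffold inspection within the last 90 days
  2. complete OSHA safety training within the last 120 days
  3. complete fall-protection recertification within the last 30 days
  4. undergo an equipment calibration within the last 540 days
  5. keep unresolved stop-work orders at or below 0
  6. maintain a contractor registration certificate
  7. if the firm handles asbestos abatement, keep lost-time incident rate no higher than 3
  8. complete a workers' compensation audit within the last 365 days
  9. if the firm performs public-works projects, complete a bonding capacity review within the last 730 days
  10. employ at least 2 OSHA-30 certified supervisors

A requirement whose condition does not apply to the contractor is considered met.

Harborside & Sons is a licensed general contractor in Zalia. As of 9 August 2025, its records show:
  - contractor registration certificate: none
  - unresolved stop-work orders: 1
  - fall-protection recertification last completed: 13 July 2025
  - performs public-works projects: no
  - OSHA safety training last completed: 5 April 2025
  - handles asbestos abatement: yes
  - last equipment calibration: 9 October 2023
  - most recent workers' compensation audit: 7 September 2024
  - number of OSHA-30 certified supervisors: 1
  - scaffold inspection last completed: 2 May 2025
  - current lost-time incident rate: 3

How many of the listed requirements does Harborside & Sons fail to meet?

1. scaffold inspection 99 days ago vs limit 90 → not met
2. OSHA safety training 126 days ago vs limit 120 → not met
3. fall-protection recertification 27 days ago vs limit 30 → met
4. equipment calibration 670 days ago vs limit 540 → not met
5. unresolved stop-work orders 1 > 0 → not met
6. contractor registration certificate absent → not met
7. condition 'handles asbestos abatement' holds; lost-time incident rate 3 ≤ 3 → met
8. workers' compensation audit 336 days ago vs limit 365 → met
9. condition 'performs public-works projects' does not hold → requirement n/a → met
10. OSHA-30 certified supervisors 1 < 2 → not met
Not met: 6 of 10

6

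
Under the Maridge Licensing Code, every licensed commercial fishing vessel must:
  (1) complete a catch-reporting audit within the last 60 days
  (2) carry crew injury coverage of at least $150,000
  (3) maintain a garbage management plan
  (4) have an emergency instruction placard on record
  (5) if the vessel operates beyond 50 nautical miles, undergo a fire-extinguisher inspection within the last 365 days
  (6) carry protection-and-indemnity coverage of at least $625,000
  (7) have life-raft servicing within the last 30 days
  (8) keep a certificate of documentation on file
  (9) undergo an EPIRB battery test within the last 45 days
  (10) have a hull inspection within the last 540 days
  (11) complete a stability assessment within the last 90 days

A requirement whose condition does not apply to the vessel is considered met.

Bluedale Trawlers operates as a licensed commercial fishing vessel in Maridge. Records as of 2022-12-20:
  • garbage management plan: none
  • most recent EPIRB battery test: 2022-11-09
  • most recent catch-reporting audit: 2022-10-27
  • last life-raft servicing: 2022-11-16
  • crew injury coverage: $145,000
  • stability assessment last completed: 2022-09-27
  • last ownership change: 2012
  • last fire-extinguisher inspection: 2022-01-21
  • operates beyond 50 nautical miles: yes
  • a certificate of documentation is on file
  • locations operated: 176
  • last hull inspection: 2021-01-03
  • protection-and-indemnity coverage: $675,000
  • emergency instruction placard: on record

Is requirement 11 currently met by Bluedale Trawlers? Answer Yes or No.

11. stability assessment 84 days ago vs limit 90 → met

Yes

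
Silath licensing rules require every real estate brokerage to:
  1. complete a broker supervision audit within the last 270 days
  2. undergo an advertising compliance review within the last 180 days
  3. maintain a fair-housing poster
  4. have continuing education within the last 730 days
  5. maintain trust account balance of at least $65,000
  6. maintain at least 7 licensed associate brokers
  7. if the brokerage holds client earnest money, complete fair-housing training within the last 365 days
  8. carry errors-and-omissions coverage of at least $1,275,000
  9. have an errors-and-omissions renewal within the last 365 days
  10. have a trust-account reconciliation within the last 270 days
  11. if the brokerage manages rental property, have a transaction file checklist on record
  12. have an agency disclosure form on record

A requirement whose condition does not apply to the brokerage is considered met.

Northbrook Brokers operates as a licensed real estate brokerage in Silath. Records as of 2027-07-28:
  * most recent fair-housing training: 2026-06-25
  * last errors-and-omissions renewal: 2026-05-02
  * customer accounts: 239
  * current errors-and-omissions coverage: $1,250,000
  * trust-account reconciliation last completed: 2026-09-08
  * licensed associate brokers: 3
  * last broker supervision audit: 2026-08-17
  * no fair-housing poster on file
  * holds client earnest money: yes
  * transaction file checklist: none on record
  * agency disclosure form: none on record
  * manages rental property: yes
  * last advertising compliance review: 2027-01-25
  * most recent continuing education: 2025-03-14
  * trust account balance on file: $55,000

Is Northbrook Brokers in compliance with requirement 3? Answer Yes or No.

3. fair-housing poster absent → not met

No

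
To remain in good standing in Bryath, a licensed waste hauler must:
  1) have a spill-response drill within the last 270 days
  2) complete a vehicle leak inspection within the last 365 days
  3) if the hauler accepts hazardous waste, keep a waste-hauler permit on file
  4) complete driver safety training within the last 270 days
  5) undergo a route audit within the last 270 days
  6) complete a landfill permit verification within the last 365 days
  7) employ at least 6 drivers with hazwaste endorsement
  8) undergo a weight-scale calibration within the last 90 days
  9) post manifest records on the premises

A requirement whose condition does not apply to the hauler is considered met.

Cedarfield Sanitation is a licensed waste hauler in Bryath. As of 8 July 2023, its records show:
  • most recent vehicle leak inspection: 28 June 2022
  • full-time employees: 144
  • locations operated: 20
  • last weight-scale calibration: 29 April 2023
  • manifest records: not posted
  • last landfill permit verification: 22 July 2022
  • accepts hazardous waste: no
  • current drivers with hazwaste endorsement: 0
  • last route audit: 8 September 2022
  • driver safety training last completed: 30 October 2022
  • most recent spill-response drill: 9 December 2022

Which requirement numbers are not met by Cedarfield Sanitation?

1. spill-response drill 211 days ago vs limit 270 → met
2. vehicle leak inspection 375 days ago vs limit 365 → not met
3. condition 'accepts hazardous waste' does not hold → requirement n/a → met
4. driver safety training 251 days ago vs limit 270 → met
5. route audit 303 days ago vs limit 270 → not met
6. landfill permit verification 351 days ago vs limit 365 → met
7. drivers with hazwaste endorsement 0 < 6 → not met
8. weight-scale calibration 70 days ago vs limit 90 → met
9. manifest records absent → not met
Not met: 2, 5, 7, 9

2, 5, 7, 9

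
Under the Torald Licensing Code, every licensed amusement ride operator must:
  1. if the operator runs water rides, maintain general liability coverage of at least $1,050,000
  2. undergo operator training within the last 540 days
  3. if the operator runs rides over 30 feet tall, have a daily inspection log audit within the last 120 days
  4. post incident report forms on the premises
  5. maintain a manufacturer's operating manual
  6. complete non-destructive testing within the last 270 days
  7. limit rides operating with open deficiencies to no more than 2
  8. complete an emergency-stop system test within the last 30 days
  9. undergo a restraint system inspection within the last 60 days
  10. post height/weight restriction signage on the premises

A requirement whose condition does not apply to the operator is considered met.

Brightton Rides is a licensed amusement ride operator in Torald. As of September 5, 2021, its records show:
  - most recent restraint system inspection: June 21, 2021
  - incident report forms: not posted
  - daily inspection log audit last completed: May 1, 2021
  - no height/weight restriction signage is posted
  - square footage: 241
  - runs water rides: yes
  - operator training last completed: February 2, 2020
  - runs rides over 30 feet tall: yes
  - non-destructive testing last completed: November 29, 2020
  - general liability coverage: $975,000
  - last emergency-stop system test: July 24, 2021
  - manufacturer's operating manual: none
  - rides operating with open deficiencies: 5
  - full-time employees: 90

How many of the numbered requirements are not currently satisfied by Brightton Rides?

1. condition 'runs water rides' holds; general liability coverage $975,000 < $1,050,000 → not met
2. operator training 581 days ago vs limit 540 → not met
3. condition 'runs rides over 30 feet tall' holds; daily inspection log audit 127 days ago vs limit 120 → not met
4. incident report forms absent → not met
5. manufacturer's operating manual absent → not met
6. non-destructive testing 280 days ago vs limit 270 → not met
7. rides operating with open deficiencies 5 > 2 → not met
8. emergency-stop system test 43 days ago vs limit 30 → not met
9. restraint system inspection 76 days ago vs limit 60 → not met
10. height/weight restriction signage absent → not met
Not met: 10 of 10

10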